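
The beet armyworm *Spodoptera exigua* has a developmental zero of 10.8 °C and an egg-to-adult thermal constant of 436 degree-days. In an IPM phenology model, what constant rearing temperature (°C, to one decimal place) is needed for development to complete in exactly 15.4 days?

Required daily accumulation = 436 / 15.4 = 28.312 DD/day.
T = T_base + 28.312 = 10.8 + 28.312 = 39.112 ≈ 39.1 °C.

39.1 °C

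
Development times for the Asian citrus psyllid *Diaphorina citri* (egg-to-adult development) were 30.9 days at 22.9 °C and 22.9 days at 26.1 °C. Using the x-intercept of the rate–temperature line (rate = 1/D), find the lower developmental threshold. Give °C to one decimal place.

Under the model K = D·(T − T_b), so D₁·(T₁ − T_b) = D₂·(T₂ − T_b).
30.9·(22.9 − T_b) = 22.9·(26.1 − T_b)
T_b = (30.9·22.9 − 22.9·26.1) / (30.9 − 22.9) = 109.92 / 8.0 = 13.740 °C ≈ 13.7 °C.

13.7 °C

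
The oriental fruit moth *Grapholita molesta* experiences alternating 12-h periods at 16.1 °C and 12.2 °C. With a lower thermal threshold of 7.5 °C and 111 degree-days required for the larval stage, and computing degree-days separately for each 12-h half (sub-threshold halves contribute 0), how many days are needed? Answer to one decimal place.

Day half: max(0, 16.1 − 7.5) × 0.5 = 8.6 × 0.5 = 4.30 DD.
Night half: max(0, 12.2 − 7.5) × 0.5 = 4.7 × 0.5 = 2.35 DD.
Per 24 h: 6.65 DD/day.
Duration = 111 / 6.65 = 16.692 ≈ 16.7 days.

16.7 days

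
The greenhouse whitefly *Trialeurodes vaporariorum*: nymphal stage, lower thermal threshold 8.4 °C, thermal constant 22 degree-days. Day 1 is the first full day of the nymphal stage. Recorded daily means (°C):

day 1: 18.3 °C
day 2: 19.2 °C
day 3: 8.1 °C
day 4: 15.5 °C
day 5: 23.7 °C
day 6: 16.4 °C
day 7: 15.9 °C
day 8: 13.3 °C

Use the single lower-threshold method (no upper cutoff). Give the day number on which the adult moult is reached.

Daily DD above 8.4 °C: 9.9, 10.8, 0.0, 7.1, 15.3, 8.0, 7.5, 4.9.
Cumulative: 9.9, 20.7, 20.7, 27.8, 43.1, 51.1, 58.6, 63.5.
The total first reaches 22 DD on day 4.

day 4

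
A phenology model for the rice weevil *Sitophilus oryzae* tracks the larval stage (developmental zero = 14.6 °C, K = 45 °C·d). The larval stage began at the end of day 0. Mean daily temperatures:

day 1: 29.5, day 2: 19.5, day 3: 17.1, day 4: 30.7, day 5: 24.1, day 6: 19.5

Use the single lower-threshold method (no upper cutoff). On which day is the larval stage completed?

day 5

Daily DD above 14.6 °C: 14.9, 4.9, 2.5, 16.1, 9.5, 4.9.
Cumulative: 14.9, 19.8, 22.3, 38.4, 47.9, 52.8.
The total first reaches 45 DD on day 5.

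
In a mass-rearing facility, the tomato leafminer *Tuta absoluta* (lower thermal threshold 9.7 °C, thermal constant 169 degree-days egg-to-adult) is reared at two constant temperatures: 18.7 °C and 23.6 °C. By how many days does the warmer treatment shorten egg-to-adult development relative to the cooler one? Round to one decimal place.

At 18.7 °C: 169 / (18.7 − 9.7) = 169 / 9.0 = 18.778 d.
At 23.6 °C: 169 / (23.6 − 9.7) = 169 / 13.9 = 12.158 d.
Difference = |18.778 − 12.158| = 6.620 ≈ 6.6 days.

6.6 days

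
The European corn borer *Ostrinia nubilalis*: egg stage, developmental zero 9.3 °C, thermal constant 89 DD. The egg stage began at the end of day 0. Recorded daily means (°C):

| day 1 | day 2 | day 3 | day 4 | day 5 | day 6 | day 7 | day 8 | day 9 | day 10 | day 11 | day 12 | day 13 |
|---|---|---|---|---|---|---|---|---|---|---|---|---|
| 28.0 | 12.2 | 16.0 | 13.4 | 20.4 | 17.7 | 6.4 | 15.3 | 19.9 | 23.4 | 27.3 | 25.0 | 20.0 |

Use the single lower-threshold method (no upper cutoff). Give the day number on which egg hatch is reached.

Daily DD above 9.3 °C: 18.7, 2.9, 6.7, 4.1, 11.1, 8.4, 0.0, 6.0, 10.6, 14.1, 18.0, 15.7, 10.7.
Cumulative: 18.7, 21.6, 28.3, 32.4, 43.5, 51.9, 51.9, 57.9, 68.5, 82.6, 100.6, 116.3, 127.0.
The total first reaches 89 DD on day 11.

day 11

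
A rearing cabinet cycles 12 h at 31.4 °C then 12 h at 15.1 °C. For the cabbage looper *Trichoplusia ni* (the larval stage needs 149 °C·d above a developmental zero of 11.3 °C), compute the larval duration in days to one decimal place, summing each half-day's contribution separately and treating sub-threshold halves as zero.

12.5 days

Day half: max(0, 31.4 − 11.3) × 0.5 = 20.1 × 0.5 = 10.05 DD.
Night half: max(0, 15.1 − 11.3) × 0.5 = 3.8 × 0.5 = 1.90 DD.
Per 24 h: 11.95 DD/day.
Duration = 149 / 11.95 = 12.469 ≈ 12.5 days.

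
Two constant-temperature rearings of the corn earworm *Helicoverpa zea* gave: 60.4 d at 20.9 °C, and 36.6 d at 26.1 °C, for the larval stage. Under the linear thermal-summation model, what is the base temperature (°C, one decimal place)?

12.9 °C

Linear rate model ⇒ the product D·(T − T_b) is constant across temperatures.
60.4·(20.9 − T_b) = 36.6·(26.1 − T_b)
T_b = (60.4·20.9 − 36.6·26.1) / (60.4 − 36.6) = 307.10 / 23.8 = 12.903 °C ≈ 12.9 °C.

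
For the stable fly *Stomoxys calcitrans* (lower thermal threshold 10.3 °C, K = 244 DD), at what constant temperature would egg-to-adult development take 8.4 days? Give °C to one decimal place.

39.3 °C

Required daily accumulation = 244 / 8.4 = 29.048 DD/day.
T = T_base + 29.048 = 10.3 + 29.048 = 39.348 ≈ 39.3 °C.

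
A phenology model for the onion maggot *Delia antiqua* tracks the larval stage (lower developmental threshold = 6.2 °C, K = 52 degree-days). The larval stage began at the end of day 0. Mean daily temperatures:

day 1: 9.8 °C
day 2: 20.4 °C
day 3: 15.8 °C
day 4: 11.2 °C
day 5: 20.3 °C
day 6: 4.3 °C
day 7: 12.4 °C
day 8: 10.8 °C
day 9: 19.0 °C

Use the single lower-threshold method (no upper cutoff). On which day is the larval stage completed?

Daily DD above 6.2 °C: 3.6, 14.2, 9.6, 5.0, 14.1, 0.0, 6.2, 4.6, 12.8.
Cumulative: 3.6, 17.8, 27.4, 32.4, 46.5, 46.5, 52.7, 57.3, 70.1.
The total first reaches 52 DD on day 7.

day 7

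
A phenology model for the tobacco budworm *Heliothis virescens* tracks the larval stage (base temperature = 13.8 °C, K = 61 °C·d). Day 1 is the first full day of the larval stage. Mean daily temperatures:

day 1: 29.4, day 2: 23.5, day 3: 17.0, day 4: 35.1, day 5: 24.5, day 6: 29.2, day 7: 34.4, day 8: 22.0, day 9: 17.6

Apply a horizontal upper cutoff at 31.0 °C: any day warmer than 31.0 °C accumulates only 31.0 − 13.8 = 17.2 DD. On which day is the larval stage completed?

day 6

Daily DD above 13.8 °C (capped at 17.2): 15.6, 9.7, 3.2, 17.2, 10.7, 15.4, 17.2, 8.2, 3.8.
Cumulative: 15.6, 25.3, 28.5, 45.7, 56.4, 71.8, 89.0, 97.2, 101.0.
The total first reaches 61 DD on day 6.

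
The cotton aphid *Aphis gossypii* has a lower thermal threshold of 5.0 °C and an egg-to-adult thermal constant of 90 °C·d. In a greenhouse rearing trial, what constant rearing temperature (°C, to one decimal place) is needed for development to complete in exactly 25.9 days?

Required daily accumulation = 90 / 25.9 = 3.475 DD/day.
T = T_base + 3.475 = 5.0 + 3.475 = 8.475 ≈ 8.5 °C.

8.5 °C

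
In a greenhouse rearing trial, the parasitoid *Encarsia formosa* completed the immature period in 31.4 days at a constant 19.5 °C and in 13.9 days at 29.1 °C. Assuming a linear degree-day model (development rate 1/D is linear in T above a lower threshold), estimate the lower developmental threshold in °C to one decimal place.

Equal thermal constants: D₁(T₁ − T_b) = D₂(T₂ − T_b).
31.4·(19.5 − T_b) = 13.9·(29.1 − T_b)
T_b = (31.4·19.5 − 13.9·29.1) / (31.4 − 13.9) = 207.81 / 17.5 = 11.875 °C ≈ 11.9 °C.

11.9 °C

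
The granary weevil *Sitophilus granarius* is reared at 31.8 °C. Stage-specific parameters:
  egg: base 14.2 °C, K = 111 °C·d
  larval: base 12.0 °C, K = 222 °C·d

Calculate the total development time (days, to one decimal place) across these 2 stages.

17.5 days

egg: 111 / (31.8 − 14.2) = 111 / 17.6 = 6.307 d.
larval: 222 / (31.8 − 12.0) = 222 / 19.8 = 11.212 d.
Sum = 17.519 ≈ 17.5 days.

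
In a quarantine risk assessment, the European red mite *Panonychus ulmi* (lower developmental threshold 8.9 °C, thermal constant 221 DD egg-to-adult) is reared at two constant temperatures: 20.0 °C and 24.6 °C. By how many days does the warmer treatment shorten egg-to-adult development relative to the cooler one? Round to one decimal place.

At 20.0 °C: 221 / (20.0 − 8.9) = 221 / 11.1 = 19.910 d.
At 24.6 °C: 221 / (24.6 − 8.9) = 221 / 15.7 = 14.076 d.
Difference = |19.910 − 14.076| = 5.833 ≈ 5.8 days.

5.8 days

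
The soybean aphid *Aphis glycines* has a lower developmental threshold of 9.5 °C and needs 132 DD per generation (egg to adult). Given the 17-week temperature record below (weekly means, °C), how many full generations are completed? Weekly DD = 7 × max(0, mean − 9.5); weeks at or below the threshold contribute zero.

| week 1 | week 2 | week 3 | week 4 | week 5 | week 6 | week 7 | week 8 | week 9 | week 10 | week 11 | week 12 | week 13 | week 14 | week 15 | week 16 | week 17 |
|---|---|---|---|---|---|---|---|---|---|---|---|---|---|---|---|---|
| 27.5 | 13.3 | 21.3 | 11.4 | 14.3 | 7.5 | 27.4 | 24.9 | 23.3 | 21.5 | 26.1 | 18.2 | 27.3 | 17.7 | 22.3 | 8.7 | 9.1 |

8 generations

Weekly DD (7 × max(0, T̄ − 9.5)): 126.0, 26.6, 82.6, 13.3, 33.6, 0.0, 125.3, 107.8, 96.6, 84.0, 116.2, 60.9, 124.6, 57.4, 89.6, 0.0, 0.0.
Season total = 1144.5 DD.
Complete generations = ⌊1144.5 / 132⌋ = 8.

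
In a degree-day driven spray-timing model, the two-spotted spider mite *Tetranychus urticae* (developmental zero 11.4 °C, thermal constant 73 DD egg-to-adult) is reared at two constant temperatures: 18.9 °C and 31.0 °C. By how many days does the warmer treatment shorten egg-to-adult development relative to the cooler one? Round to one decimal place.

6.0 days

At 18.9 °C: 73 / (18.9 − 11.4) = 73 / 7.5 = 9.733 d.
At 31.0 °C: 73 / (31.0 − 11.4) = 73 / 19.6 = 3.724 d.
Difference = |9.733 − 3.724| = 6.009 ≈ 6.0 days.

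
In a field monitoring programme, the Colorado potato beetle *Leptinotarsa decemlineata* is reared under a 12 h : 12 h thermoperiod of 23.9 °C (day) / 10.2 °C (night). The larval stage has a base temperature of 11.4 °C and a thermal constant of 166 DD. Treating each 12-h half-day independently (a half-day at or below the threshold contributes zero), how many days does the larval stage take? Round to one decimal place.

Day half: max(0, 23.9 − 11.4) × 0.5 = 12.5 × 0.5 = 6.25 DD.
Night half: max(0, 10.2 − 11.4) × 0.5 = 0.0 × 0.5 = 0.00 DD.
Per 24 h: 6.25 DD/day.
Duration = 166 / 6.25 = 26.560 ≈ 26.6 days.

26.6 days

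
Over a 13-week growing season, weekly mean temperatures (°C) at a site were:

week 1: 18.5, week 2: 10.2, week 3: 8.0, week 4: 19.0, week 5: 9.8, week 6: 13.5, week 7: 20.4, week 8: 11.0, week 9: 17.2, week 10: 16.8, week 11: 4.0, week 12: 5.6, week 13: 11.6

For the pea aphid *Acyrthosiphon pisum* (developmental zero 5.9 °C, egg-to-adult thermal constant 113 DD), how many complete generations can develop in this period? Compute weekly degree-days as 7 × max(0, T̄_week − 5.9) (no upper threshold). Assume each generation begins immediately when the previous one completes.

5 generations

Weekly DD (7 × max(0, T̄ − 5.9)): 88.2, 30.1, 14.7, 91.7, 27.3, 53.2, 101.5, 35.7, 79.1, 76.3, 0.0, 0.0, 39.9.
Season total = 637.7 DD.
Complete generations = ⌊637.7 / 113⌋ = 5.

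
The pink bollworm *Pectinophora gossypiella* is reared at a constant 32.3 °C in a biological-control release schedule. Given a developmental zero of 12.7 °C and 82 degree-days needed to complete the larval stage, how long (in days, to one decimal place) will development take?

Daily accumulation = 32.3 − 12.7 = 19.6 DD/day.
Duration = 82 / 19.6 = 4.184 ≈ 4.2 days.

4.2 days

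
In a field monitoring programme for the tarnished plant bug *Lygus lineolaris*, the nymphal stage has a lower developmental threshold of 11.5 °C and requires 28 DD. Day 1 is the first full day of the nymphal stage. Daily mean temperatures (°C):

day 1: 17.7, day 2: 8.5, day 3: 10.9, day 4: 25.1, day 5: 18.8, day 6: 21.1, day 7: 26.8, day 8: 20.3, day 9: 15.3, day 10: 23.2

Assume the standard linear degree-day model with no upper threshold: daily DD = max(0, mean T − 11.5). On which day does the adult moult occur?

day 6

Daily DD above 11.5 °C: 6.2, 0.0, 0.0, 13.6, 7.3, 9.6, 15.3, 8.8, 3.8, 11.7.
Cumulative: 6.2, 6.2, 6.2, 19.8, 27.1, 36.7, 52.0, 60.8, 64.6, 76.3.
The total first reaches 28 DD on day 6.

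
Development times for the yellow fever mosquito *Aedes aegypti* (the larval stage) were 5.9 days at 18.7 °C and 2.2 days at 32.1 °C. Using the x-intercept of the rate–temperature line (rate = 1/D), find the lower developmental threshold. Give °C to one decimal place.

Linear rate model ⇒ the product D·(T − T_b) is constant across temperatures.
5.9·(18.7 − T_b) = 2.2·(32.1 − T_b)
T_b = (5.9·18.7 − 2.2·32.1) / (5.9 − 2.2) = 39.71 / 3.7 = 10.732 °C ≈ 10.7 °C.

10.7 °C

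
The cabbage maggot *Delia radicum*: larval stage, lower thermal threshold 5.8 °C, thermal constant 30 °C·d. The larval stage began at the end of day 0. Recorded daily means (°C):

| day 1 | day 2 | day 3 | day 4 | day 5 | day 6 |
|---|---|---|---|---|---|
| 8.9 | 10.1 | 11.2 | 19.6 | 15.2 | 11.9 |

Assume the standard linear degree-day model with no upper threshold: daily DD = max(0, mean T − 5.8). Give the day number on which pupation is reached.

Daily DD above 5.8 °C: 3.1, 4.3, 5.4, 13.8, 9.4, 6.1.
Cumulative: 3.1, 7.4, 12.8, 26.6, 36.0, 42.1.
The total first reaches 30 DD on day 5.

day 5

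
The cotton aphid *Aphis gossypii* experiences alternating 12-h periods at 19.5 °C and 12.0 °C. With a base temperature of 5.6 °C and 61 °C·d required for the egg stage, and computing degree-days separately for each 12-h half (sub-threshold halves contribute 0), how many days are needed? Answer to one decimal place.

6.0 days

Day half: max(0, 19.5 − 5.6) × 0.5 = 13.9 × 0.5 = 6.95 DD.
Night half: max(0, 12.0 − 5.6) × 0.5 = 6.4 × 0.5 = 3.20 DD.
Per 24 h: 10.15 DD/day.
Duration = 61 / 10.15 = 6.010 ≈ 6.0 days.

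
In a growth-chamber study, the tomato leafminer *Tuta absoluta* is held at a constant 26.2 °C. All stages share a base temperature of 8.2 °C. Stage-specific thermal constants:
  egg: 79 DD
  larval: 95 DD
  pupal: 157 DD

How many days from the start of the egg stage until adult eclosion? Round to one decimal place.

Daily accumulation at 26.2 °C = 26.2 − 8.2 = 18.0 DD/day.
Total K = 79 + 95 + 157 = 331 DD.
Total duration = 331 / 18.0 = 18.389 ≈ 18.4 days.

18.4 days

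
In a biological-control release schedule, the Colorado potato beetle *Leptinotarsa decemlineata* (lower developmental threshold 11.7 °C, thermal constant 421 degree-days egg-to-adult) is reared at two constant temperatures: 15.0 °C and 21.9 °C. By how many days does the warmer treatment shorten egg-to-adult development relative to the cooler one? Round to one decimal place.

86.3 days

At 15.0 °C: 421 / (15.0 − 11.7) = 421 / 3.3 = 127.576 d.
At 21.9 °C: 421 / (21.9 − 11.7) = 421 / 10.2 = 41.275 d.
Difference = |127.576 − 41.275| = 86.301 ≈ 86.3 days.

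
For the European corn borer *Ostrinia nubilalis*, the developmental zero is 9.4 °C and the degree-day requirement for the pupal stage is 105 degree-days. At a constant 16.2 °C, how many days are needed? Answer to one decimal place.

15.4 days

Daily accumulation = 16.2 − 9.4 = 6.8 DD/day.
Duration = 105 / 6.8 = 15.441 ≈ 15.4 days.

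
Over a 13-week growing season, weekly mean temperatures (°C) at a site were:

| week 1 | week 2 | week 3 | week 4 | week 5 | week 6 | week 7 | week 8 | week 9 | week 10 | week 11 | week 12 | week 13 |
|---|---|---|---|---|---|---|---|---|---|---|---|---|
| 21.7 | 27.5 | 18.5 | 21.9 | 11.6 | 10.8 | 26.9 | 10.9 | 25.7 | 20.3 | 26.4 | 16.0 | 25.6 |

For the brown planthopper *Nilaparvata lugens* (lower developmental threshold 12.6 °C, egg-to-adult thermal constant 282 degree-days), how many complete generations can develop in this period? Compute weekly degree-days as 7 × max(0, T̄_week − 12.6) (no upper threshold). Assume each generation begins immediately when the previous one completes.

Weekly DD (7 × max(0, T̄ − 12.6)): 63.7, 104.3, 41.3, 65.1, 0.0, 0.0, 100.1, 0.0, 91.7, 53.9, 96.6, 23.8, 91.0.
Season total = 731.5 DD.
Complete generations = ⌊731.5 / 282⌋ = 2.

2 generations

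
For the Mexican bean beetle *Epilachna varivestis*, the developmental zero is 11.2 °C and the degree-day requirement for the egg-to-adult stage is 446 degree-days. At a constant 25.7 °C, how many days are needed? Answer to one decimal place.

30.8 days

Daily accumulation = 25.7 − 11.2 = 14.5 DD/day.
Duration = 446 / 14.5 = 30.759 ≈ 30.8 days.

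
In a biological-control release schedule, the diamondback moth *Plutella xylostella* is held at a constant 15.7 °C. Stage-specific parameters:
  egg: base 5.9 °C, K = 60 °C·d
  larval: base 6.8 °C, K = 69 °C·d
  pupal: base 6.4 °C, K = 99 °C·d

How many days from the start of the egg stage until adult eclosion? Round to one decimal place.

egg: 60 / (15.7 − 5.9) = 60 / 9.8 = 6.122 d.
larval: 69 / (15.7 − 6.8) = 69 / 8.9 = 7.753 d.
pupal: 99 / (15.7 − 6.4) = 99 / 9.3 = 10.645 d.
Sum = 24.520 ≈ 24.5 days.

24.5 days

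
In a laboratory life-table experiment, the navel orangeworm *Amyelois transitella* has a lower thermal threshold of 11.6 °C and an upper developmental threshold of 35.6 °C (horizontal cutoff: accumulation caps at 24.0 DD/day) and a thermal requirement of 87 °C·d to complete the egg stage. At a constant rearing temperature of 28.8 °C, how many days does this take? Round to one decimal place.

Daily accumulation = 28.8 − 11.6 = 17.2 DD/day.
Duration = 87 / 17.2 = 5.058 ≈ 5.1 days.

5.1 days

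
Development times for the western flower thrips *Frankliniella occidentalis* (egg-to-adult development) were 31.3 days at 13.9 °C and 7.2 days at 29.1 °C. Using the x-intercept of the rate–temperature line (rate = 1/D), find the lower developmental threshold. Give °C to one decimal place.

9.4 °C

Equal thermal constants: D₁(T₁ − T_b) = D₂(T₂ − T_b).
31.3·(13.9 − T_b) = 7.2·(29.1 − T_b)
T_b = (31.3·13.9 − 7.2·29.1) / (31.3 − 7.2) = 225.55 / 24.1 = 9.359 °C ≈ 9.4 °C.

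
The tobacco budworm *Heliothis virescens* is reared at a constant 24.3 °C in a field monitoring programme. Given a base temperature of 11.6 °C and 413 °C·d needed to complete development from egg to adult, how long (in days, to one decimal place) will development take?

32.5 days

Daily accumulation = 24.3 − 11.6 = 12.7 DD/day.
Duration = 413 / 12.7 = 32.520 ≈ 32.5 days.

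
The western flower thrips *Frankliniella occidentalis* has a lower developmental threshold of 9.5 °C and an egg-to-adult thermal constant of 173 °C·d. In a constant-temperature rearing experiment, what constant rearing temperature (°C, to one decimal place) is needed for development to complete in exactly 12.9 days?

Required daily accumulation = 173 / 12.9 = 13.411 DD/day.
T = T_base + 13.411 = 9.5 + 13.411 = 22.911 ≈ 22.9 °C.

22.9 °C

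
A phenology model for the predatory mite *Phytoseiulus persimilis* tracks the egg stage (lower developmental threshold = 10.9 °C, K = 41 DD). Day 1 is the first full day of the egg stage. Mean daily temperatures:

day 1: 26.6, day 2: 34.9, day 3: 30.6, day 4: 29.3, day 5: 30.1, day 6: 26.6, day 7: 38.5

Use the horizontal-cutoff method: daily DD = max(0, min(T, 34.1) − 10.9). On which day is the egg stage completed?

day 3

Daily DD above 10.9 °C (capped at 23.2): 15.7, 23.2, 19.7, 18.4, 19.2, 15.7, 23.2.
Cumulative: 15.7, 38.9, 58.6, 77.0, 96.2, 111.9, 135.1.
The total first reaches 41 DD on day 3.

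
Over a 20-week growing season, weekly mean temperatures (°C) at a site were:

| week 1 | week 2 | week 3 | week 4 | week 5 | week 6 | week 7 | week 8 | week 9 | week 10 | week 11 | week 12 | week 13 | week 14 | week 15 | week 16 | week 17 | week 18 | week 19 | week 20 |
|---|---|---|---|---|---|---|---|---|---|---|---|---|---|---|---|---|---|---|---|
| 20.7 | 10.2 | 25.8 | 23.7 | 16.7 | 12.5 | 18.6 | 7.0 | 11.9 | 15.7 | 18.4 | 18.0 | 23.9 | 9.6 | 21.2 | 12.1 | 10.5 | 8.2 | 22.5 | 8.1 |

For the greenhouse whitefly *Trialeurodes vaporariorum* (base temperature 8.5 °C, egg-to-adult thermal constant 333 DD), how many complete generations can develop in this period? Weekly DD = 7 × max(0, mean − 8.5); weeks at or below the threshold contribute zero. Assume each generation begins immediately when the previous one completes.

Weekly DD (7 × max(0, T̄ − 8.5)): 85.4, 11.9, 121.1, 106.4, 57.4, 28.0, 70.7, 0.0, 23.8, 50.4, 69.3, 66.5, 107.8, 7.7, 88.9, 25.2, 14.0, 0.0, 98.0, 0.0.
Season total = 1032.5 DD.
Complete generations = ⌊1032.5 / 333⌋ = 3.

3 generations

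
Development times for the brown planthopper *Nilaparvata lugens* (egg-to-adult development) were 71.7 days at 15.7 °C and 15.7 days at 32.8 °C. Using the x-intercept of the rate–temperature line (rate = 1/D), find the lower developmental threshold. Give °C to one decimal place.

10.9 °C

Equal thermal constants: D₁(T₁ − T_b) = D₂(T₂ − T_b).
71.7·(15.7 − T_b) = 15.7·(32.8 − T_b)
T_b = (71.7·15.7 − 15.7·32.8) / (71.7 − 15.7) = 610.73 / 56.0 = 10.906 °C ≈ 10.9 °C.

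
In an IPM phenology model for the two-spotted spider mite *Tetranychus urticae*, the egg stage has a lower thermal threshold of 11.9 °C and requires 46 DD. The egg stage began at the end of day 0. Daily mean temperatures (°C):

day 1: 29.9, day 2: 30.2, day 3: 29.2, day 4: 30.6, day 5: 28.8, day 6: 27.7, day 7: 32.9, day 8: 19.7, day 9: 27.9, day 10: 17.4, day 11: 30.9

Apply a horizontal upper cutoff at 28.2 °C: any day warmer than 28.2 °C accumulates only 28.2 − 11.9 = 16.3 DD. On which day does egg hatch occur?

day 3

Daily DD above 11.9 °C (capped at 16.3): 16.3, 16.3, 16.3, 16.3, 16.3, 15.8, 16.3, 7.8, 16.0, 5.5, 16.3.
Cumulative: 16.3, 32.6, 48.9, 65.2, 81.5, 97.3, 113.6, 121.4, 137.4, 142.9, 159.2.
The total first reaches 46 DD on day 3.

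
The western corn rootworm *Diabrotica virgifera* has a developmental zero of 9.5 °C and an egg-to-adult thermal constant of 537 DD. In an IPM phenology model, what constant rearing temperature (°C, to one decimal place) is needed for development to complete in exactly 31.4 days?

Required daily accumulation = 537 / 31.4 = 17.102 DD/day.
T = T_base + 17.102 = 9.5 + 17.102 = 26.602 ≈ 26.6 °C.

26.6 °C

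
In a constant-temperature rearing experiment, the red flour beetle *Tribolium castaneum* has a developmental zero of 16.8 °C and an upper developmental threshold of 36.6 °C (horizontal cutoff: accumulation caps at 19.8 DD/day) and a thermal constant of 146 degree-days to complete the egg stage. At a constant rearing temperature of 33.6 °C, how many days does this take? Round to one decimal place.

Daily accumulation = 33.6 − 16.8 = 16.8 DD/day.
Duration = 146 / 16.8 = 8.690 ≈ 8.7 days.

8.7 days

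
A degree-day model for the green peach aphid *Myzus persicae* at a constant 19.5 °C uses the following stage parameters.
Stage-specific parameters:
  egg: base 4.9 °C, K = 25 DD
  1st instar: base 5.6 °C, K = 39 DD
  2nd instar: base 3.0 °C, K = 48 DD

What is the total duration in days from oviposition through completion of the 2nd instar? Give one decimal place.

egg: 25 / (19.5 − 4.9) = 25 / 14.6 = 1.712 d.
1st instar: 39 / (19.5 − 5.6) = 39 / 13.9 = 2.806 d.
2nd instar: 48 / (19.5 − 3.0) = 48 / 16.5 = 2.909 d.
Sum = 7.427 ≈ 7.4 days.

7.4 days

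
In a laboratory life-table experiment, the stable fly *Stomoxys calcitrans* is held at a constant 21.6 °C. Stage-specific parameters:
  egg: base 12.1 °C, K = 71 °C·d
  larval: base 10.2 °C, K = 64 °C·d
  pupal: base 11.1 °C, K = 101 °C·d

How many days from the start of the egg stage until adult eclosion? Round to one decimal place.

22.7 days

egg: 71 / (21.6 − 12.1) = 71 / 9.5 = 7.474 d.
larval: 64 / (21.6 − 10.2) = 64 / 11.4 = 5.614 d.
pupal: 101 / (21.6 − 11.1) = 101 / 10.5 = 9.619 d.
Sum = 22.707 ≈ 22.7 days.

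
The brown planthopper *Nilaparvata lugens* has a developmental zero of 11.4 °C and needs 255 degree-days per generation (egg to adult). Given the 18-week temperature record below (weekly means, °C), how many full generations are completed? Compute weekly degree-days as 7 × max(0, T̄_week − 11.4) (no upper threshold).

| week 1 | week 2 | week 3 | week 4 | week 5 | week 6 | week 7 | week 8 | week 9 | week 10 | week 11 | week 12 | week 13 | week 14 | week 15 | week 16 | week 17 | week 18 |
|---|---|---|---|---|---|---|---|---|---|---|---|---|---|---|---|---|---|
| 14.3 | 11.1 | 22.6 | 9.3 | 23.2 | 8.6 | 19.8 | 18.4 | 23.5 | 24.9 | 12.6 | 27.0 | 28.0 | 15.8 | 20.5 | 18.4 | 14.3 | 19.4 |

3 generations

Weekly DD (7 × max(0, T̄ − 11.4)): 20.3, 0.0, 78.4, 0.0, 82.6, 0.0, 58.8, 49.0, 84.7, 94.5, 8.4, 109.2, 116.2, 30.8, 63.7, 49.0, 20.3, 56.0.
Season total = 921.9 DD.
Complete generations = ⌊921.9 / 255⌋ = 3.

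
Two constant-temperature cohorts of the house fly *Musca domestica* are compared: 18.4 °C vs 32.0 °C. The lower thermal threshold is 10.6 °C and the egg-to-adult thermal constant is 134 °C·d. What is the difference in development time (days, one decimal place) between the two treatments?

At 18.4 °C: 134 / (18.4 − 10.6) = 134 / 7.8 = 17.179 d.
At 32.0 °C: 134 / (32.0 − 10.6) = 134 / 21.4 = 6.262 d.
Difference = |17.179 − 6.262| = 10.918 ≈ 10.9 days.

10.9 days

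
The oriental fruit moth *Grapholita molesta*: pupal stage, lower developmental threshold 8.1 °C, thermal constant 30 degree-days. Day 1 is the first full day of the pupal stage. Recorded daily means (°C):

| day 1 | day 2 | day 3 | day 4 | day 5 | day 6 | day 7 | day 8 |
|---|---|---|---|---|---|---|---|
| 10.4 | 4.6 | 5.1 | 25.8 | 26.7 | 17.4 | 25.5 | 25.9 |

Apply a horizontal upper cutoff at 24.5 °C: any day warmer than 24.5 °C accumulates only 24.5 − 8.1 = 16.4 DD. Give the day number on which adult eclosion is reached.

Daily DD above 8.1 °C (capped at 16.4): 2.3, 0.0, 0.0, 16.4, 16.4, 9.3, 16.4, 16.4.
Cumulative: 2.3, 2.3, 2.3, 18.7, 35.1, 44.4, 60.8, 77.2.
The total first reaches 30 DD on day 5.

day 5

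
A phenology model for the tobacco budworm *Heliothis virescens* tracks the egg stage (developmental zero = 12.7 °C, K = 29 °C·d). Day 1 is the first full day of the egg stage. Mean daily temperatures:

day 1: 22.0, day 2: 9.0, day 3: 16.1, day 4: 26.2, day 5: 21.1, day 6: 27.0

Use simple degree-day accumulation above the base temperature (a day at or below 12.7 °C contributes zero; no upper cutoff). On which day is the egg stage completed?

day 5

Daily DD above 12.7 °C: 9.3, 0.0, 3.4, 13.5, 8.4, 14.3.
Cumulative: 9.3, 9.3, 12.7, 26.2, 34.6, 48.9.
The total first reaches 29 DD on day 5.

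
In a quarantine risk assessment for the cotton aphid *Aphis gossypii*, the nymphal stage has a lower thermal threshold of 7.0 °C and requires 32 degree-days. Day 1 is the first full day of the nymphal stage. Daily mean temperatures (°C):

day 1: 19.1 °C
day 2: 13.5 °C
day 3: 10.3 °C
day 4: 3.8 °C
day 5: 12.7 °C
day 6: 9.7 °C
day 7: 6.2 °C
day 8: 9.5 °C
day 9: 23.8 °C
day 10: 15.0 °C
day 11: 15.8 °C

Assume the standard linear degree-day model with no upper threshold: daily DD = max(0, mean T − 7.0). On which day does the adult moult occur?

day 8

Daily DD above 7.0 °C: 12.1, 6.5, 3.3, 0.0, 5.7, 2.7, 0.0, 2.5, 16.8, 8.0, 8.8.
Cumulative: 12.1, 18.6, 21.9, 21.9, 27.6, 30.3, 30.3, 32.8, 49.6, 57.6, 66.4.
The total first reaches 32 DD on day 8.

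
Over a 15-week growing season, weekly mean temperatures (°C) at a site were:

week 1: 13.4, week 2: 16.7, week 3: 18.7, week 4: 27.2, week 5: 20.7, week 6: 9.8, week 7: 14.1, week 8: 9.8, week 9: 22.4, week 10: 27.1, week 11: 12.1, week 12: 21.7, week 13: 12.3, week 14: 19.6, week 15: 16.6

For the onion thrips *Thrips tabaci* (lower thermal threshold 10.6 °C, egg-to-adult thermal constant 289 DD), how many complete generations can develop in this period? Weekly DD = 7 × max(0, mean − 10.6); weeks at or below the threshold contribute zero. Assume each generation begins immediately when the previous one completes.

Weekly DD (7 × max(0, T̄ − 10.6)): 19.6, 42.7, 56.7, 116.2, 70.7, 0.0, 24.5, 0.0, 82.6, 115.5, 10.5, 77.7, 11.9, 63.0, 42.0.
Season total = 733.6 DD.
Complete generations = ⌊733.6 / 289⌋ = 2.

2 generations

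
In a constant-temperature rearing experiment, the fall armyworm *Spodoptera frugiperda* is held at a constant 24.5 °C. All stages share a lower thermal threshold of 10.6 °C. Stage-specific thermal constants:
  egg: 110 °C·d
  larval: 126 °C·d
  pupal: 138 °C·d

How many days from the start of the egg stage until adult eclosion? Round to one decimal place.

Daily accumulation at 24.5 °C = 24.5 − 10.6 = 13.9 DD/day.
Total K = 110 + 126 + 138 = 374 DD.
Total duration = 374 / 13.9 = 26.906 ≈ 26.9 days.

26.9 days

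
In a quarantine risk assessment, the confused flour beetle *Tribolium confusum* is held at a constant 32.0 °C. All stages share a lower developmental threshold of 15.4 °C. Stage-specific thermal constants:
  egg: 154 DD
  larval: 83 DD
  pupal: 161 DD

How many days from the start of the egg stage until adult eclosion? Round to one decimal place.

24.0 days

Daily accumulation at 32.0 °C = 32.0 − 15.4 = 16.6 DD/day.
Total K = 154 + 83 + 161 = 398 DD.
Total duration = 398 / 16.6 = 23.976 ≈ 24.0 days.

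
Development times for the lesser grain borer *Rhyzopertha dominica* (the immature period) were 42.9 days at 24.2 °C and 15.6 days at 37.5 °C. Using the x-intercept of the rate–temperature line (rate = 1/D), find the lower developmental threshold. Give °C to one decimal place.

16.6 °C

Under the model K = D·(T − T_b), so D₁·(T₁ − T_b) = D₂·(T₂ − T_b).
42.9·(24.2 − T_b) = 15.6·(37.5 − T_b)
T_b = (42.9·24.2 − 15.6·37.5) / (42.9 − 15.6) = 453.18 / 27.3 = 16.600 °C ≈ 16.6 °C.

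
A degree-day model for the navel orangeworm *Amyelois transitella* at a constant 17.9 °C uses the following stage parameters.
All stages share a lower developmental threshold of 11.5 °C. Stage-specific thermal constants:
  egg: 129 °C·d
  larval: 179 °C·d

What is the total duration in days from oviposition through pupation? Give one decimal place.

Daily accumulation at 17.9 °C = 17.9 − 11.5 = 6.4 DD/day.
Total K = 129 + 179 = 308 DD.
Total duration = 308 / 6.4 = 48.125 ≈ 48.1 days.

48.1 days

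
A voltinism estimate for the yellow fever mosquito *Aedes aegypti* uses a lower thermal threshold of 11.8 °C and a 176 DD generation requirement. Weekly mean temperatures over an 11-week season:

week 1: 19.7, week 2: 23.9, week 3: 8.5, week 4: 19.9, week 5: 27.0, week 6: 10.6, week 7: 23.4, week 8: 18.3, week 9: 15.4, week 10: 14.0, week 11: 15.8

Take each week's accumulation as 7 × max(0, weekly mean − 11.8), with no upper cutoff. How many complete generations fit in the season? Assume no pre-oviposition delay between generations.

2 generations

Weekly DD (7 × max(0, T̄ − 11.8)): 55.3, 84.7, 0.0, 56.7, 106.4, 0.0, 81.2, 45.5, 25.2, 15.4, 28.0.
Season total = 498.4 DD.
Complete generations = ⌊498.4 / 176⌋ = 2.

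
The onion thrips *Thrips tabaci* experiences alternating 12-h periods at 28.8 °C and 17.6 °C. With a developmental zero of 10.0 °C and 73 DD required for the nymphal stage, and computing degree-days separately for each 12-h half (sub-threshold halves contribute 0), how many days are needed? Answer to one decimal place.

5.5 days

Day half: max(0, 28.8 − 10.0) × 0.5 = 18.8 × 0.5 = 9.40 DD.
Night half: max(0, 17.6 − 10.0) × 0.5 = 7.6 × 0.5 = 3.80 DD.
Per 24 h: 13.20 DD/day.
Duration = 73 / 13.20 = 5.530 ≈ 5.5 days.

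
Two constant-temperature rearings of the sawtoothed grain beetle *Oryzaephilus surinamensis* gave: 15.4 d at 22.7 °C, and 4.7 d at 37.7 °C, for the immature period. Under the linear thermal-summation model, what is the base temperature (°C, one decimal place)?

16.1 °C

Equal thermal constants: D₁(T₁ − T_b) = D₂(T₂ − T_b).
15.4·(22.7 − T_b) = 4.7·(37.7 − T_b)
T_b = (15.4·22.7 − 4.7·37.7) / (15.4 − 4.7) = 172.39 / 10.7 = 16.111 °C ≈ 16.1 °C.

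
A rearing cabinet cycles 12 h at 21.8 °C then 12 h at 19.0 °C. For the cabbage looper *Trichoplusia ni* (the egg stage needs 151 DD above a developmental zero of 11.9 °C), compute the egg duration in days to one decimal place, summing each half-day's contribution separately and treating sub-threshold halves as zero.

Day half: max(0, 21.8 − 11.9) × 0.5 = 9.9 × 0.5 = 4.95 DD.
Night half: max(0, 19.0 − 11.9) × 0.5 = 7.1 × 0.5 = 3.55 DD.
Per 24 h: 8.50 DD/day.
Duration = 151 / 8.50 = 17.765 ≈ 17.8 days.

17.8 days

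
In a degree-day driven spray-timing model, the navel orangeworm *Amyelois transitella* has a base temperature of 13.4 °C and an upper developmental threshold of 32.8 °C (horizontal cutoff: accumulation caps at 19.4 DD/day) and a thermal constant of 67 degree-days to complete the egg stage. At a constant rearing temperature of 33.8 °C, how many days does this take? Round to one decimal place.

3.5 days

Temperature 33.8 °C exceeds the upper threshold, so daily accumulation caps at 32.8 − 13.4 = 19.4 DD/day.
Duration = 67 / 19.4 = 3.454 ≈ 3.5 days.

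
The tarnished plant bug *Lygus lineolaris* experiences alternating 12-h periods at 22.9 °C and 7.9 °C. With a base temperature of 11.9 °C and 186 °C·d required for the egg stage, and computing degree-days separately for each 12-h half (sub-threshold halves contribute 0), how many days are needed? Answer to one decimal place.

33.8 days

Day half: max(0, 22.9 − 11.9) × 0.5 = 11.0 × 0.5 = 5.50 DD.
Night half: max(0, 7.9 − 11.9) × 0.5 = 0.0 × 0.5 = 0.00 DD.
Per 24 h: 5.50 DD/day.
Duration = 186 / 5.50 = 33.818 ≈ 33.8 days.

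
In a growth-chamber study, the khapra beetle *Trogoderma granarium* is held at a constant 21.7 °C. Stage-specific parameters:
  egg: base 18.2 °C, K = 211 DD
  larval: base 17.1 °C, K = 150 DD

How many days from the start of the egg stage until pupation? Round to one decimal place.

92.9 days

egg: 211 / (21.7 − 18.2) = 211 / 3.5 = 60.286 d.
larval: 150 / (21.7 − 17.1) = 150 / 4.6 = 32.609 d.
Sum = 92.894 ≈ 92.9 days.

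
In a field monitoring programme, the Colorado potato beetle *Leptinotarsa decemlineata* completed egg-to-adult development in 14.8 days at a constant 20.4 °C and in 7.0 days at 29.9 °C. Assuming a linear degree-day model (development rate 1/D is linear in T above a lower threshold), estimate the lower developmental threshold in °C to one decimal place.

Equal thermal constants: D₁(T₁ − T_b) = D₂(T₂ − T_b).
14.8·(20.4 − T_b) = 7.0·(29.9 − T_b)
T_b = (14.8·20.4 − 7.0·29.9) / (14.8 − 7.0) = 92.62 / 7.8 = 11.874 °C ≈ 11.9 °C.

11.9 °C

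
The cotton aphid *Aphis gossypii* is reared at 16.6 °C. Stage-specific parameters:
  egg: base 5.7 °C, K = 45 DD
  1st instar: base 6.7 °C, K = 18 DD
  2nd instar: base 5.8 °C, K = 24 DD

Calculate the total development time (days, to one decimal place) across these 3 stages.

egg: 45 / (16.6 − 5.7) = 45 / 10.9 = 4.128 d.
1st instar: 18 / (16.6 − 6.7) = 18 / 9.9 = 1.818 d.
2nd instar: 24 / (16.6 − 5.8) = 24 / 10.8 = 2.222 d.
Sum = 8.169 ≈ 8.2 days.

8.2 days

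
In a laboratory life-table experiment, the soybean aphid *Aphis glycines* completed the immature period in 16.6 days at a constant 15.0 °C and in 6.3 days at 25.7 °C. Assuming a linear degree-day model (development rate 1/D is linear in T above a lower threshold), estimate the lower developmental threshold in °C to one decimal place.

Under the model K = D·(T − T_b), so D₁·(T₁ − T_b) = D₂·(T₂ − T_b).
16.6·(15.0 − T_b) = 6.3·(25.7 − T_b)
T_b = (16.6·15.0 − 6.3·25.7) / (16.6 − 6.3) = 87.09 / 10.3 = 8.455 °C ≈ 8.5 °C.

8.5 °C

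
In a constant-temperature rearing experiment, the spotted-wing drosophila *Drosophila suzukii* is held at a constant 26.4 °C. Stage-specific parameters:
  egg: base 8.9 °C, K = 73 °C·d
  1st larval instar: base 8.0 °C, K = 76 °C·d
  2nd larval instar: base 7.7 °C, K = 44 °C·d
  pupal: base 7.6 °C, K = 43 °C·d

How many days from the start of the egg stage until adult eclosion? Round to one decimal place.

egg: 73 / (26.4 − 8.9) = 73 / 17.5 = 4.171 d.
1st larval instar: 76 / (26.4 − 8.0) = 76 / 18.4 = 4.130 d.
2nd larval instar: 44 / (26.4 − 7.7) = 44 / 18.7 = 2.353 d.
pupal: 43 / (26.4 − 7.6) = 43 / 18.8 = 2.287 d.
Sum = 12.942 ≈ 12.9 days.

12.9 days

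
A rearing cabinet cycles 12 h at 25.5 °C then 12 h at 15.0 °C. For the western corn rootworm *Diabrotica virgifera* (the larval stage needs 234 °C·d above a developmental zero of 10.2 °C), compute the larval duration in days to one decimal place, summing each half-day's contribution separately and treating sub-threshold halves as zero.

23.3 days

Day half: max(0, 25.5 − 10.2) × 0.5 = 15.3 × 0.5 = 7.65 DD.
Night half: max(0, 15.0 − 10.2) × 0.5 = 4.8 × 0.5 = 2.40 DD.
Per 24 h: 10.05 DD/day.
Duration = 234 / 10.05 = 23.284 ≈ 23.3 days.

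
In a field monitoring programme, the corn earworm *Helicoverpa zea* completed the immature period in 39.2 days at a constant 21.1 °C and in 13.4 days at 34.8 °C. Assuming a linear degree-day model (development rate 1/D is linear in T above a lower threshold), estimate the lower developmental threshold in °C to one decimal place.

Under the model K = D·(T − T_b), so D₁·(T₁ − T_b) = D₂·(T₂ − T_b).
39.2·(21.1 − T_b) = 13.4·(34.8 − T_b)
T_b = (39.2·21.1 − 13.4·34.8) / (39.2 − 13.4) = 360.80 / 25.8 = 13.984 °C ≈ 14.0 °C.

14.0 °C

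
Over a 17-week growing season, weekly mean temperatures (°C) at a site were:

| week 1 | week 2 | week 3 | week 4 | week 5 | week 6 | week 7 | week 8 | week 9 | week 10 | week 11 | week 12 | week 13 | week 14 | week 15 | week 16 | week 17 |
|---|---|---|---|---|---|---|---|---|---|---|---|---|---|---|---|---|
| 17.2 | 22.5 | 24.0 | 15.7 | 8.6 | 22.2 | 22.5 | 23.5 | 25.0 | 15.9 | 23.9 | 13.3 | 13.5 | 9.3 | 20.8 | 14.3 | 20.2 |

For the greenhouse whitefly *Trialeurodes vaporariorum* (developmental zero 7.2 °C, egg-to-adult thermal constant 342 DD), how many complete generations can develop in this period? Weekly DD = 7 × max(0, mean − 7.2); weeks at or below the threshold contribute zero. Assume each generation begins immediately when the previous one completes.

3 generations

Weekly DD (7 × max(0, T̄ − 7.2)): 70.0, 107.1, 117.6, 59.5, 9.8, 105.0, 107.1, 114.1, 124.6, 60.9, 116.9, 42.7, 44.1, 14.7, 95.2, 49.7, 91.0.
Season total = 1330.0 DD.
Complete generations = ⌊1330.0 / 342⌋ = 3.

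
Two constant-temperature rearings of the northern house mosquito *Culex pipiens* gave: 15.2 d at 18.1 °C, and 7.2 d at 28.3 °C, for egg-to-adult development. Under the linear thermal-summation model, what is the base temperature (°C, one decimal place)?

8.9 °C

Linear rate model ⇒ the product D·(T − T_b) is constant across temperatures.
15.2·(18.1 − T_b) = 7.2·(28.3 − T_b)
T_b = (15.2·18.1 − 7.2·28.3) / (15.2 − 7.2) = 71.36 / 8.0 = 8.920 °C ≈ 8.9 °C.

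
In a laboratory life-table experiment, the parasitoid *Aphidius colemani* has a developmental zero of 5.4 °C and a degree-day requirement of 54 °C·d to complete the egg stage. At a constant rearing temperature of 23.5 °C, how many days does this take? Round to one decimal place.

3.0 days

Daily accumulation = 23.5 − 5.4 = 18.1 DD/day.
Duration = 54 / 18.1 = 2.983 ≈ 3.0 days.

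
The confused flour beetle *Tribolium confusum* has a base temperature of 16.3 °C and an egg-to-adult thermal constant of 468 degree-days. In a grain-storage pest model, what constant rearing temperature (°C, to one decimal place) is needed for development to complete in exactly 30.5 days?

Required daily accumulation = 468 / 30.5 = 15.344 DD/day.
T = T_base + 15.344 = 16.3 + 15.344 = 31.644 ≈ 31.6 °C.

31.6 °C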